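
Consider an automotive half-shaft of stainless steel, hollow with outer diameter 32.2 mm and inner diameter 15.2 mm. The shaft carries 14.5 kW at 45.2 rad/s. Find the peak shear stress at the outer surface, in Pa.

ω = 45.2 rad/s, so T = P/ω = 14.5×10³ / 45.20 = 320.8 N·m.
J = π(d_o⁴ − d_i⁴)/32 = π(0.0322⁴ − 0.0152⁴)/32 = 1.003×10^-7 m⁴.
τ_max = T·r/J = 320.8 × 0.0161 / 1.003×10^-7 = 5.149×10^7 Pa.

5.15e7 Pa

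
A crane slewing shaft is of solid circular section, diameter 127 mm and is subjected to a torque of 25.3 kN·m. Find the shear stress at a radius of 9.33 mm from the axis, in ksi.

J = πd⁴/32 = π(0.127)⁴/32 = 2.554×10^-5 m⁴.
Shear stress varies linearly with radius: τ = T·r/J = 25300 × 0.00933 / 2.554×10^-5 = 9.242×10^6 Pa.

1.34 ksi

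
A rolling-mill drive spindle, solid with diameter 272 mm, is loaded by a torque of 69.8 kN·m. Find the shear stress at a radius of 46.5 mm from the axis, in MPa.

6.04 MPa

J = πd⁴/32 = π(0.272)⁴/32 = 5.374×10^-4 m⁴.
Shear stress varies linearly with radius: τ = T·r/J = 69800 × 0.0465 / 5.374×10^-4 = 6.040×10^6 Pa.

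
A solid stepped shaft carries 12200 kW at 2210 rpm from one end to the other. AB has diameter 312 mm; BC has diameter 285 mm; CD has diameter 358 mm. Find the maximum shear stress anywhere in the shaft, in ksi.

ω = 2π·2210/60 = 231.4 rad/s, so T = P/ω = 12200×10³ / 231.4 = 52720 N·m.
Under the same torque, τ_max = 16T/(πd³) is largest where d is smallest — segment BC (d = 285 mm).
τ_max = 16·52720/(π·(0.285)³) = 1.160×10^7 Pa.

1.68 ksi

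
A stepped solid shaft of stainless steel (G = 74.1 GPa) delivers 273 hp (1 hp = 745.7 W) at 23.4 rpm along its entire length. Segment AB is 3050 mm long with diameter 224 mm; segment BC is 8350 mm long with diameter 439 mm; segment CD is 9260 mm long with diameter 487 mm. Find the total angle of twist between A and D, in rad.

0.0183 rad

ω = 2π·23.4/60 = 2.450 rad/s, so T = P/ω = 273×745.7 / 2.450 = 83080 N·m.
J_AB = π(0.224)⁴/32 = 2.47×10^-4 m⁴; J_BC = π(0.439)⁴/32 = 3.65×10^-3 m⁴; J_CD = π(0.487)⁴/32 = 5.52×10^-3 m⁴.
θ = (T/G)·Σ L_i/J_i = (83080/74.1×10⁹)·(3.05/2.47×10^-4 + 8.35/3.65×10^-3 + 9.26/5.52×10^-3) = 0.01828 rad.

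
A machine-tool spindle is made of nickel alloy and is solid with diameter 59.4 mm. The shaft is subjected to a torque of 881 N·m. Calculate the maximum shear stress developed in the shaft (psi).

3110 psi

J = πd⁴/32 = π(0.0594)⁴/32 = 1.222×10^-6 m⁴.
τ_max = T·r/J = 881.0 × 0.0297 / 1.222×10^-6 = 2.141×10^7 Pa.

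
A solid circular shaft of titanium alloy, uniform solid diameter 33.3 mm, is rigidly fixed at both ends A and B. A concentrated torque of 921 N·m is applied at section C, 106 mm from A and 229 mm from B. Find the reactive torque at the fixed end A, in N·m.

With uniform GJ and both ends fixed, compatibility θ_AC = θ_CB gives T_A·a = T_B·b, together with T_A + T_B = T₀.
T_A = T₀·b/(a+b) = 921.0·229/335.0 = 629.6 N·m; T_B = 291.4 N·m.

630 N·m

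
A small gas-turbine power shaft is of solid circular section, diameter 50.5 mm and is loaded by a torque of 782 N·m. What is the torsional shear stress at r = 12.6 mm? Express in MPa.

15.4 MPa

J = πd⁴/32 = π(0.0505)⁴/32 = 6.385×10^-7 m⁴.
Shear stress varies linearly with radius: τ = T·r/J = 782.0 × 0.0126 / 6.385×10^-7 = 1.543×10^7 Pa.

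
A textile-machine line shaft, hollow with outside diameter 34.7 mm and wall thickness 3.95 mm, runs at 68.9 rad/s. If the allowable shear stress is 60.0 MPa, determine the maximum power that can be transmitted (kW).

J = π(d_o⁴ − d_i⁴)/32 = π(0.0347⁴ − 0.0268⁴)/32 = 9.169×10^-8 m⁴.
T_max = τ_allow·J/r = 6.00×10^7 × 9.169×10^-8 / 0.0174 = 317.1 N·m.
ω = 68.9 rad/s, so P_max = T_max·ω = 2.185×10^4 W.

21.8 kW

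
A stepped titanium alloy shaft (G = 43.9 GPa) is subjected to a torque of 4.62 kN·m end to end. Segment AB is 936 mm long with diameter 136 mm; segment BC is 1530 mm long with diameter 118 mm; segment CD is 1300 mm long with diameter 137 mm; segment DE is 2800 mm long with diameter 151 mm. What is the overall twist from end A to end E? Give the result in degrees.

1.21°

J_AB = π(0.136)⁴/32 = 3.36×10^-5 m⁴; J_BC = π(0.118)⁴/32 = 1.90×10^-5 m⁴; J_CD = π(0.137)⁴/32 = 3.46×10^-5 m⁴; J_DE = π(0.151)⁴/32 = 5.10×10^-5 m⁴.
θ = (T/G)·Σ L_i/J_i = (4620/43.9×10⁹)·(0.936/3.36×10^-5 + 1.53/1.90×10^-5 + 1.30/3.46×10^-5 + 2.80/5.10×10^-5) = 0.02112 rad.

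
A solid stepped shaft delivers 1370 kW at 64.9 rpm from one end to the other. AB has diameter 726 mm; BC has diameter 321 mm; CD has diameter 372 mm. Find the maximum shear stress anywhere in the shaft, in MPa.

ω = 2π·64.9/60 = 6.796 rad/s, so T = P/ω = 1370×10³ / 6.796 = 201600 N·m.
Under the same torque, τ_max = 16T/(πd³) is largest where d is smallest — segment BC (d = 321 mm).
τ_max = 16·201600/(π·(0.321)³) = 3.104×10^7 Pa.

31.0 MPa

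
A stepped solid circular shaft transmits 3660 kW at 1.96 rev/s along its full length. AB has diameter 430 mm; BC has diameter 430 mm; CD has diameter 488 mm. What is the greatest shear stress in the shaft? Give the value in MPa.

ω = 2π·1.96 = 12.32 rad/s, so T = P/ω = 3660×10³ / 12.32 = 297200 N·m.
Under the same torque, τ_max = 16T/(πd³) is largest where d is smallest — segment AB (d = 430 mm).
τ_max = 16·297200/(π·(0.430)³) = 1.904×10^7 Pa.

19.0 MPa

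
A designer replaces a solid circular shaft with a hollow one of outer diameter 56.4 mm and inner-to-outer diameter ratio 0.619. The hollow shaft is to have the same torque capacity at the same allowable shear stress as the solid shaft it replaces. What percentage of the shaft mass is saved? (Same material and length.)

31.4 %

Equal τ_max and T ⇒ the solid shaft needs d_s³ = d_o³(1−k⁴), so d_s = 56.4·(1−0.619⁴)^(1/3) = 53.49 mm.
Area ratio A_h/A_s = d_o²(1−k²)/d_s² = (1−k²)/(1−k⁴)^(2/3) = 0.6857.
Mass saving = 1 − 0.6857 = 31.4 %.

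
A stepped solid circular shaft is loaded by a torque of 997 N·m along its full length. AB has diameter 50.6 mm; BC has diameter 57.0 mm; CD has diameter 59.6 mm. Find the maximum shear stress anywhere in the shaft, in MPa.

Under the same torque, τ_max = 16T/(πd³) is largest where d is smallest — segment AB (d = 50.6 mm).
τ_max = 16·997.0/(π·(0.0506)³) = 3.919×10^7 Pa.

39.2 MPa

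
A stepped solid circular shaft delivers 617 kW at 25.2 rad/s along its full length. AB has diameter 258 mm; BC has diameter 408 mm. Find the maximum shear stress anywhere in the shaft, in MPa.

ω = 25.2 rad/s, so T = P/ω = 617×10³ / 25.20 = 24480 N·m.
Under the same torque, τ_max = 16T/(πd³) is largest where d is smallest — segment AB (d = 258 mm).
τ_max = 16·24480/(π·(0.258)³) = 7.261×10^6 Pa.

7.26 MPa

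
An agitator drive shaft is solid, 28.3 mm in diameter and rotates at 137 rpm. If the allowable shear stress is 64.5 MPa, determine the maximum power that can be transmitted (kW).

4.12 kW

J = πd⁴/32 = π(0.0283)⁴/32 = 6.297×10^-8 m⁴.
T_max = τ_allow·J/r = 6.45×10^7 × 6.297×10^-8 / 0.0142 = 287.0 N·m.
ω = 2π·137/60 = 14.35 rad/s, so P_max = T_max·ω = 4118 W.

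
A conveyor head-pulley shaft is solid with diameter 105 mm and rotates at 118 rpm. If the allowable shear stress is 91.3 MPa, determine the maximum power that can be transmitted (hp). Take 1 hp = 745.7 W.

344 hp

J = πd⁴/32 = π(0.105)⁴/32 = 1.193×10^-5 m⁴.
T_max = τ_allow·J/r = 9.13×10^7 × 1.193×10^-5 / 0.0525 = 20750 N·m.
ω = 2π·118/60 = 12.36 rad/s, so P_max = T_max·ω = 2.564×10^5 W.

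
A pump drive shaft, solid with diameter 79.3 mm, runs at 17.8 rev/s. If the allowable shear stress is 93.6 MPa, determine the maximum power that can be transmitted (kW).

J = πd⁴/32 = π(0.0793)⁴/32 = 3.882×10^-6 m⁴.
T_max = τ_allow·J/r = 9.36×10^7 × 3.882×10^-6 / 0.0396 = 9165 N·m.
ω = 2π·17.8 = 111.8 rad/s, so P_max = T_max·ω = 1.025×10^6 W.

1030 kW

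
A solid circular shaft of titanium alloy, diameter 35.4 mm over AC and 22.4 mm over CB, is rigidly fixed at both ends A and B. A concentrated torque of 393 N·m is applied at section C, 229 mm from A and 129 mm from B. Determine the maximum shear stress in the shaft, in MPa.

39.5 MPa

Compatibility: T_A·a/J_AC = T_B·b/J_CB with T_A + T_B = T₀.
J_AC = 1.54×10^-7 m⁴, J_CB = 2.47×10^-8 m⁴, so T_A = T₀·(J_AC/a)/((J_AC/a)+(J_CB/b)) = 305.9 N·m, T_B = 87.07 N·m.
τ in each portion: τ_AC = 3.51×10^7 Pa, τ_CB = 3.95×10^7 Pa; maximum is in CB.
τ_max = T_CB·r/J = 87.07·0.0112/2.47×10^-8 = 3.945×10^7 Pa.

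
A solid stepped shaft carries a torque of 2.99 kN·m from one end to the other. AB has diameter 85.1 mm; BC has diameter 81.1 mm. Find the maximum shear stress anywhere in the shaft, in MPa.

Under the same torque, τ_max = 16T/(πd³) is largest where d is smallest — segment BC (d = 81.1 mm).
τ_max = 16·2990/(π·(0.0811)³) = 2.855×10^7 Pa.

28.5 MPa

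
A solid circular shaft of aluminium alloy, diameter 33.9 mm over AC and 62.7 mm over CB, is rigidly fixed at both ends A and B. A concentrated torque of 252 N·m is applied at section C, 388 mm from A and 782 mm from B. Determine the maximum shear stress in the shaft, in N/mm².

Compatibility: T_A·a/J_AC = T_B·b/J_CB with T_A + T_B = T₀.
J_AC = 1.30×10^-7 m⁴, J_CB = 1.52×10^-6 m⁴, so T_A = T₀·(J_AC/a)/((J_AC/a)+(J_CB/b)) = 37.02 N·m, T_B = 215.0 N·m.
τ in each portion: τ_AC = 4.84×10^6 Pa, τ_CB = 4.44×10^6 Pa; maximum is in AC.
τ_max = T_AC·r/J = 37.02·0.0169/1.30×10^-7 = 4.840×10^6 Pa.

4.84 N/mm²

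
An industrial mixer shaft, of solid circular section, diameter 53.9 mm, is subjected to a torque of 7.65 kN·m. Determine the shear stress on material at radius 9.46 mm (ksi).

J = πd⁴/32 = π(0.0539)⁴/32 = 8.286×10^-7 m⁴.
Shear stress varies linearly with radius: τ = T·r/J = 7650 × 0.00946 / 8.286×10^-7 = 8.734×10^7 Pa.

12.7 ksi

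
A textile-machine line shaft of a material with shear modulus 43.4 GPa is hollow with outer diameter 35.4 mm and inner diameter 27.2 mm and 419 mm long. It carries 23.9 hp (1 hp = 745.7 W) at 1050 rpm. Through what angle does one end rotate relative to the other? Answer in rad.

ω = 2π·1050/60 = 110.0 rad/s, so T = P/ω = 23.9×745.7 / 110.0 = 162.1 N·m.
J = π(d_o⁴ − d_i⁴)/32 = π(0.0354⁴ − 0.0272⁴)/32 = 1.004×10^-7 m⁴.
θ = T·L/(G·J) = 162.1 × 0.419 / (43.4×10⁹ × 1.004×10^-7) = 0.01558 rad.

0.0156 rad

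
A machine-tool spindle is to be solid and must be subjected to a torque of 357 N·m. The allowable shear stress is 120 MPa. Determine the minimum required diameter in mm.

24.7 mm

For a solid shaft τ_max = 16T/(πd³), so d = (16T/(π τ_allow))^(1/3) = (16·357.0/(π·1.20×10^8))^(1/3) = 0.02474 m.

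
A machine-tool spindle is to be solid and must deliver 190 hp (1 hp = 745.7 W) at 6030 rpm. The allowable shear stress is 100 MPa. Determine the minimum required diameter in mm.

22.5 mm

ω = 2π·6030/60 = 631.5 rad/s, so T = P/ω = 190×745.7 / 631.5 = 224.4 N·m.
For a solid shaft τ_max = 16T/(πd³), so d = (16T/(π τ_allow))^(1/3) = (16·224.4/(π·1.00×10^8))^(1/3) = 0.02252 m.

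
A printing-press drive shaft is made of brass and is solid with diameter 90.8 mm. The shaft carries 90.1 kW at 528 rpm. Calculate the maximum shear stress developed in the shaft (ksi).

1.61 ksi

ω = 2π·528/60 = 55.29 rad/s, so T = P/ω = 90.1×10³ / 55.29 = 1630 N·m.
J = πd⁴/32 = π(0.0908)⁴/32 = 6.673×10^-6 m⁴.
τ_max = T·r/J = 1630 × 0.0454 / 6.673×10^-6 = 1.109×10^7 Pa.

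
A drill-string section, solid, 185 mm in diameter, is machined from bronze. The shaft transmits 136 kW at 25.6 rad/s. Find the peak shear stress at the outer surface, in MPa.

ω = 25.6 rad/s, so T = P/ω = 136×10³ / 25.60 = 5312 N·m.
J = πd⁴/32 = π(0.185)⁴/32 = 1.150×10^-4 m⁴.
τ_max = T·r/J = 5312 × 0.0925 / 1.150×10^-4 = 4.273×10^6 Pa.

4.27 MPa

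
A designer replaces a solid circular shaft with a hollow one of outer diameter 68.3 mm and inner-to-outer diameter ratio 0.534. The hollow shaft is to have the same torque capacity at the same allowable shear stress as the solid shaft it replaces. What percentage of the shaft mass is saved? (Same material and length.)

24.4 %

Equal τ_max and T ⇒ the solid shaft needs d_s³ = d_o³(1−k⁴), so d_s = 68.3·(1−0.534⁴)^(1/3) = 66.40 mm.
Area ratio A_h/A_s = d_o²(1−k²)/d_s² = (1−k²)/(1−k⁴)^(2/3) = 0.7564.
Mass saving = 1 − 0.7564 = 24.4 %.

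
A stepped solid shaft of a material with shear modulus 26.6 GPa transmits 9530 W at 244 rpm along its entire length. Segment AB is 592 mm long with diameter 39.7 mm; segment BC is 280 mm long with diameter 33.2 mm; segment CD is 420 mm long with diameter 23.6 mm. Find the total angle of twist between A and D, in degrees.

14.9°

ω = 2π·244/60 = 25.55 rad/s, so T = P/ω = 9530 / 25.55 = 373.0 N·m.
J_AB = π(0.0397)⁴/32 = 2.44×10^-7 m⁴; J_BC = π(0.0332)⁴/32 = 1.19×10^-7 m⁴; J_CD = π(0.0236)⁴/32 = 3.05×10^-8 m⁴.
θ = (T/G)·Σ L_i/J_i = (373.0/26.6×10⁹)·(0.592/2.44×10^-7 + 0.280/1.19×10^-7 + 0.420/3.05×10^-8) = 0.2603 rad.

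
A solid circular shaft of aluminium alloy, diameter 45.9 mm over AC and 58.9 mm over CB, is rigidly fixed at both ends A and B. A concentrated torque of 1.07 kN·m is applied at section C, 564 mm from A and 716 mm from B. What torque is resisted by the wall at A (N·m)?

Compatibility: T_A·a/J_AC = T_B·b/J_CB with T_A + T_B = T₀.
J_AC = 4.36×10^-7 m⁴, J_CB = 1.18×10^-6 m⁴, so T_A = T₀·(J_AC/a)/((J_AC/a)+(J_CB/b)) = 341.2 N·m, T_B = 728.8 N·m.

341 N·m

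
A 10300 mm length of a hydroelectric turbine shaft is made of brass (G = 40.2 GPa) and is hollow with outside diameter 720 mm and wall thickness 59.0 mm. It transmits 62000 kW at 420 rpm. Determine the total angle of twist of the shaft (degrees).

ω = 2π·420/60 = 43.98 rad/s, so T = P/ω = 62000×10³ / 43.98 = 1.410e6 N·m.
J = π(d_o⁴ − d_i⁴)/32 = π(0.720⁴ − 0.602⁴)/32 = 0.01349 m⁴.
θ = T·L/(G·J) = 1.410e6 × 10.3 / (40.2×10⁹ × 0.01349) = 0.02678 rad.

1.53°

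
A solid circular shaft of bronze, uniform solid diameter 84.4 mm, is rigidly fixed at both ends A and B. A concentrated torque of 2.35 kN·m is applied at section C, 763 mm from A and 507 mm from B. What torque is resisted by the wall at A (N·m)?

With uniform GJ and both ends fixed, compatibility θ_AC = θ_CB gives T_A·a = T_B·b, together with T_A + T_B = T₀.
T_A = T₀·b/(a+b) = 2350·507/1270 = 938.1 N·m; T_B = 1412 N·m.

938 N·m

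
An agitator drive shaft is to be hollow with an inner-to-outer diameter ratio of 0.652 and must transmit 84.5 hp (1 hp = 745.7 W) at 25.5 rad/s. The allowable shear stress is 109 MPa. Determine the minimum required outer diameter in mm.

ω = 25.5 rad/s, so T = P/ω = 84.5×745.7 / 25.50 = 2471 N·m.
For a hollow shaft with d_i/d_o = 0.652: τ_max = 16T/(π d_o³ (1−k⁴)), so d_o = [16T/(π τ_allow (1−k⁴))]^(1/3) = [16·2471/(π·1.09×10^8·0.8193)]^(1/3) = 0.05204 m.

52.0 mm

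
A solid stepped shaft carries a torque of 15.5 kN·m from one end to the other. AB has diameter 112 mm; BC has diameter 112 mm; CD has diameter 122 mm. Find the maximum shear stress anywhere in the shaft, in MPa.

56.2 MPa

Under the same torque, τ_max = 16T/(πd³) is largest where d is smallest — segment AB (d = 112 mm).
τ_max = 16·15500/(π·(0.112)³) = 5.619×10^7 Pa.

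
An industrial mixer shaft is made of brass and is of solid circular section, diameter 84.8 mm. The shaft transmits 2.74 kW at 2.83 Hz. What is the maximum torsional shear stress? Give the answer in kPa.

ω = 2π·2.83 = 17.78 rad/s, so T = P/ω = 2.74×10³ / 17.78 = 154.1 N·m.
J = πd⁴/32 = π(0.0848)⁴/32 = 5.077×10^-6 m⁴.
τ_max = T·r/J = 154.1 × 0.0424 / 5.077×10^-6 = 1.287×10^6 Pa.

1290 kPa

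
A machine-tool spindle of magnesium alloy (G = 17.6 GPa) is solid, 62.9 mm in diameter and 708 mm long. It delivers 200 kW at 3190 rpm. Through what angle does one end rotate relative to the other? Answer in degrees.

ω = 2π·3190/60 = 334.1 rad/s, so T = P/ω = 200×10³ / 334.1 = 598.7 N·m.
J = πd⁴/32 = π(0.0629)⁴/32 = 1.537×10^-6 m⁴.
θ = T·L/(G·J) = 598.7 × 0.708 / (17.6×10⁹ × 1.537×10^-6) = 0.01567 rad.

0.898°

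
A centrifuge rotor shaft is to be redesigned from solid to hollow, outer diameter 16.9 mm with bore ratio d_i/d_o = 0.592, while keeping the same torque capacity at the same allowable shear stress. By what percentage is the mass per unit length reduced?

29.1 %

Equal τ_max and T ⇒ the solid shaft needs d_s³ = d_o³(1−k⁴), so d_s = 16.9·(1−0.592⁴)^(1/3) = 16.18 mm.
Area ratio A_h/A_s = d_o²(1−k²)/d_s² = (1−k²)/(1−k⁴)^(2/3) = 0.7088.
Mass saving = 1 − 0.7088 = 29.1 %.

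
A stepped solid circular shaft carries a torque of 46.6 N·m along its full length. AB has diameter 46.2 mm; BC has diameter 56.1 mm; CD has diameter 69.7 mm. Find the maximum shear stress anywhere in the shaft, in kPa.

Under the same torque, τ_max = 16T/(πd³) is largest where d is smallest — segment AB (d = 46.2 mm).
τ_max = 16·46.60/(π·(0.0462)³) = 2.407×10^6 Pa.

2410 kPa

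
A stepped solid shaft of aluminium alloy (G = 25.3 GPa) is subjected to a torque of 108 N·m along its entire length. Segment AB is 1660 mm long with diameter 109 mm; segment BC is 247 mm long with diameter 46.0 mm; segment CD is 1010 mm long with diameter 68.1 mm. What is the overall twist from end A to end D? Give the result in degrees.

J_AB = π(0.109)⁴/32 = 1.39×10^-5 m⁴; J_BC = π(0.0460)⁴/32 = 4.40×10^-7 m⁴; J_CD = π(0.0681)⁴/32 = 2.11×10^-6 m⁴.
θ = (T/G)·Σ L_i/J_i = (108.0/25.3×10⁹)·(1.66/1.39×10^-5 + 0.247/4.40×10^-7 + 1.01/2.11×10^-6) = 4.952×10^-3 rad.

0.284°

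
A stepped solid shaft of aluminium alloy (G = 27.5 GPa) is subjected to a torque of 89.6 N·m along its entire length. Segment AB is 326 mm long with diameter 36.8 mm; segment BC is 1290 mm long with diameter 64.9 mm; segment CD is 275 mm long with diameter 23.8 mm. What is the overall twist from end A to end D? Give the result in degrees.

2.11°

J_AB = π(0.0368)⁴/32 = 1.80×10^-7 m⁴; J_BC = π(0.0649)⁴/32 = 1.74×10^-6 m⁴; J_CD = π(0.0238)⁴/32 = 3.15×10^-8 m⁴.
θ = (T/G)·Σ L_i/J_i = (89.60/27.5×10⁹)·(0.326/1.80×10^-7 + 1.29/1.74×10^-6 + 0.275/3.15×10^-8) = 0.03676 rad.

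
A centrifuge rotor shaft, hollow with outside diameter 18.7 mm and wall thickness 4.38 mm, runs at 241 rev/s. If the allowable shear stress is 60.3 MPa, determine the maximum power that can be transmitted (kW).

J = π(d_o⁴ − d_i⁴)/32 = π(0.0187⁴ − 0.00994⁴)/32 = 1.105×10^-8 m⁴.
T_max = τ_allow·J/r = 6.03×10^7 × 1.105×10^-8 / 0.00935 = 71.24 N·m.
ω = 2π·241 = 1514 rad/s, so P_max = T_max·ω = 1.079×10^5 W.

108 kW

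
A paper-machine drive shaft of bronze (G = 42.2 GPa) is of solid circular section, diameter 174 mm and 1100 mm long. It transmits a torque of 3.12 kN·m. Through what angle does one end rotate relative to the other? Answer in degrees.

J = πd⁴/32 = π(0.174)⁴/32 = 8.999×10^-5 m⁴.
θ = T·L/(G·J) = 3120 × 1.10 / (42.2×10⁹ × 8.999×10^-5) = 9.037×10^-4 rad.

0.0518°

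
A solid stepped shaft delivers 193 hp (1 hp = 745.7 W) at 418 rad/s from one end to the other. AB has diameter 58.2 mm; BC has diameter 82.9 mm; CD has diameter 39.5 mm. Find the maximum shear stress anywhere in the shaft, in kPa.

28500 kPa

ω = 418 rad/s, so T = P/ω = 193×745.7 / 418.0 = 344.3 N·m.
Under the same torque, τ_max = 16T/(πd³) is largest where d is smallest — segment CD (d = 39.5 mm).
τ_max = 16·344.3/(π·(0.0395)³) = 2.845×10^7 Pa.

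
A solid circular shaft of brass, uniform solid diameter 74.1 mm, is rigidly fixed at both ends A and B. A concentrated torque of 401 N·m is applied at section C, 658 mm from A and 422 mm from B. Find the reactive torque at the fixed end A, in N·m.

157 N·m

With uniform GJ and both ends fixed, compatibility θ_AC = θ_CB gives T_A·a = T_B·b, together with T_A + T_B = T₀.
T_A = T₀·b/(a+b) = 401.0·422/1080 = 156.7 N·m; T_B = 244.3 N·m.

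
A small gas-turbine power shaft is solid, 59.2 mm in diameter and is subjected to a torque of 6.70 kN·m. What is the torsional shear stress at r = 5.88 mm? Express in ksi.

J = πd⁴/32 = π(0.0592)⁴/32 = 1.206×10^-6 m⁴.
Shear stress varies linearly with radius: τ = T·r/J = 6700 × 0.00588 / 1.206×10^-6 = 3.267×10^7 Pa.

4.74 ksi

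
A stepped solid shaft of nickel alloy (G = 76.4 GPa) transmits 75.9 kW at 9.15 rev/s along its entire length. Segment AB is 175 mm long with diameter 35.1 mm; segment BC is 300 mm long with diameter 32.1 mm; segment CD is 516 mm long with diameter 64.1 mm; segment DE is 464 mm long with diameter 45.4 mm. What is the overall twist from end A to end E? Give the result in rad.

0.0946 rad

ω = 2π·9.15 = 57.49 rad/s, so T = P/ω = 75.9×10³ / 57.49 = 1320 N·m.
J_AB = π(0.0351)⁴/32 = 1.49×10^-7 m⁴; J_BC = π(0.0321)⁴/32 = 1.04×10^-7 m⁴; J_CD = π(0.0641)⁴/32 = 1.66×10^-6 m⁴; J_DE = π(0.0454)⁴/32 = 4.17×10^-7 m⁴.
θ = (T/G)·Σ L_i/J_i = (1320/76.4×10⁹)·(0.175/1.49×10^-7 + 0.300/1.04×10^-7 + 0.516/1.66×10^-6 + 0.464/4.17×10^-7) = 0.09463 rad.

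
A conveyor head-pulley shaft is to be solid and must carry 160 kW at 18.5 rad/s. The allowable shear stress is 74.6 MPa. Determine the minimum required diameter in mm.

ω = 18.5 rad/s, so T = P/ω = 160×10³ / 18.50 = 8649 N·m.
For a solid shaft τ_max = 16T/(πd³), so d = (16T/(π τ_allow))^(1/3) = (16·8649/(π·7.46×10^7))^(1/3) = 0.08389 m.

83.9 mm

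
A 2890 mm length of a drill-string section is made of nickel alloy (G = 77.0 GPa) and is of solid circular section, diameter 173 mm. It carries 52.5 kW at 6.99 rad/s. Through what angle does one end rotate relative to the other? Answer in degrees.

0.184°

ω = 6.99 rad/s, so T = P/ω = 52.5×10³ / 6.990 = 7511 N·m.
J = πd⁴/32 = π(0.173)⁴/32 = 8.794×10^-5 m⁴.
θ = T·L/(G·J) = 7511 × 2.89 / (77.0×10⁹ × 8.794×10^-5) = 3.206×10^-3 rad.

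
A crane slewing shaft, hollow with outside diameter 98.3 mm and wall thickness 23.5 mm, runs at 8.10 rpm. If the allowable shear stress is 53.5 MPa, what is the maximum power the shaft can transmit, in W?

J = π(d_o⁴ − d_i⁴)/32 = π(0.0983⁴ − 0.0513⁴)/32 = 8.487×10^-6 m⁴.
T_max = τ_allow·J/r = 5.35×10^7 × 8.487×10^-6 / 0.0491 = 9238 N·m.
ω = 2π·8.10/60 = 0.8482 rad/s, so P_max = T_max·ω = 7836 W.

7840 W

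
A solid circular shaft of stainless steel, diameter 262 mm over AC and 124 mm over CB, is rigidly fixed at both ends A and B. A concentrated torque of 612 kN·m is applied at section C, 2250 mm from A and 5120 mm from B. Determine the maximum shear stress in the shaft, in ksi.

24.6 ksi

Compatibility: T_A·a/J_AC = T_B·b/J_CB with T_A + T_B = T₀.
J_AC = 4.63×10^-4 m⁴, J_CB = 2.32×10^-5 m⁴, so T_A = T₀·(J_AC/a)/((J_AC/a)+(J_CB/b)) = 598800 N·m, T_B = 13200 N·m.
τ in each portion: τ_AC = 1.70×10^8 Pa, τ_CB = 3.53×10^7 Pa; maximum is in AC.
τ_max = T_AC·r/J = 598800·0.131/4.63×10^-4 = 1.696×10^8 Pa.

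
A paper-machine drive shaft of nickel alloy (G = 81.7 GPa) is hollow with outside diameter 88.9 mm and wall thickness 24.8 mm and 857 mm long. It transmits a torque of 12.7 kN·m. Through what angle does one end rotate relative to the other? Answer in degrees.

J = π(d_o⁴ − d_i⁴)/32 = π(0.0889⁴ − 0.0393⁴)/32 = 5.898×10^-6 m⁴.
θ = T·L/(G·J) = 12700 × 0.857 / (81.7×10⁹ × 5.898×10^-6) = 0.02259 rad.

1.29°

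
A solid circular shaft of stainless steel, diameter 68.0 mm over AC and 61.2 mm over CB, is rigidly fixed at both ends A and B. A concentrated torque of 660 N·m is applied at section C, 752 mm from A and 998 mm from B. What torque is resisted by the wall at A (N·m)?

442 N·m

Compatibility: T_A·a/J_AC = T_B·b/J_CB with T_A + T_B = T₀.
J_AC = 2.10×10^-6 m⁴, J_CB = 1.38×10^-6 m⁴, so T_A = T₀·(J_AC/a)/((J_AC/a)+(J_CB/b)) = 441.7 N·m, T_B = 218.3 N·m.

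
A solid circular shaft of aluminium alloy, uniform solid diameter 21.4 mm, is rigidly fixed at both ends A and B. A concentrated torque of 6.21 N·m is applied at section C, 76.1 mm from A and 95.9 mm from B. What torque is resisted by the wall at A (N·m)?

With uniform GJ and both ends fixed, compatibility θ_AC = θ_CB gives T_A·a = T_B·b, together with T_A + T_B = T₀.
T_A = T₀·b/(a+b) = 6.210·95.9/172.0 = 3.462 N·m; T_B = 2.748 N·m.

3.46 N·m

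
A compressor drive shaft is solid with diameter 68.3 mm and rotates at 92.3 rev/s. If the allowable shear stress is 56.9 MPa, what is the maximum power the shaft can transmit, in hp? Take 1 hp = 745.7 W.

2770 hp

J = πd⁴/32 = π(0.0683)⁴/32 = 2.136×10^-6 m⁴.
T_max = τ_allow·J/r = 5.69×10^7 × 2.136×10^-6 / 0.0341 = 3560 N·m.
ω = 2π·92.3 = 579.9 rad/s, so P_max = T_max·ω = 2.064×10^6 W.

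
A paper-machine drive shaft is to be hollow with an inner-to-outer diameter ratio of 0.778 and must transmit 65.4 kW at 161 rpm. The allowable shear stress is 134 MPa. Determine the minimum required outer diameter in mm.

ω = 2π·161/60 = 16.86 rad/s, so T = P/ω = 65.4×10³ / 16.86 = 3879 N·m.
For a hollow shaft with d_i/d_o = 0.778: τ_max = 16T/(π d_o³ (1−k⁴)), so d_o = [16T/(π τ_allow (1−k⁴))]^(1/3) = [16·3879/(π·1.34×10^8·0.6336)]^(1/3) = 0.06151 m.

61.5 mm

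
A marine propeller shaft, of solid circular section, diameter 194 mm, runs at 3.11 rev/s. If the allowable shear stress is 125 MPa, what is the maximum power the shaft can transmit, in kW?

J = πd⁴/32 = π(0.194)⁴/32 = 1.391×10^-4 m⁴.
T_max = τ_allow·J/r = 1.25×10^8 × 1.391×10^-4 / 0.0970 = 179200 N·m.
ω = 2π·3.11 = 19.54 rad/s, so P_max = T_max·ω = 3.502×10^6 W.

3500 kW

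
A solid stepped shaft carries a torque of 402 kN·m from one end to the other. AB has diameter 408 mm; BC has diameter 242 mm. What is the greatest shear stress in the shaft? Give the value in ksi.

21.0 ksi

Under the same torque, τ_max = 16T/(πd³) is largest where d is smallest — segment BC (d = 242 mm).
τ_max = 16·402000/(π·(0.242)³) = 1.445×10^8 Pa.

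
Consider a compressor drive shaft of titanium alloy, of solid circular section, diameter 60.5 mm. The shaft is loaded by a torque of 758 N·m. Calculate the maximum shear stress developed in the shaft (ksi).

2.53 ksi

J = πd⁴/32 = π(0.0605)⁴/32 = 1.315×10^-6 m⁴.
τ_max = T·r/J = 758.0 × 0.0302 / 1.315×10^-6 = 1.743×10^7 Pa.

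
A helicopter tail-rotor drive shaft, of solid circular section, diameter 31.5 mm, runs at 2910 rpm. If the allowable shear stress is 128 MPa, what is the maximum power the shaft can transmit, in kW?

J = πd⁴/32 = π(0.0315)⁴/32 = 9.666×10^-8 m⁴.
T_max = τ_allow·J/r = 1.28×10^8 × 9.666×10^-8 / 0.0158 = 785.5 N·m.
ω = 2π·2910/60 = 304.7 rad/s, so P_max = T_max·ω = 2.394×10^5 W.

239 kW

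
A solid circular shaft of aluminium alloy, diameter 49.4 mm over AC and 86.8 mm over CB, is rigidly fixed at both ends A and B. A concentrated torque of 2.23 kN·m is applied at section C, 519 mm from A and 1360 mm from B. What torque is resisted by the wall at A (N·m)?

Compatibility: T_A·a/J_AC = T_B·b/J_CB with T_A + T_B = T₀.
J_AC = 5.85×10^-7 m⁴, J_CB = 5.57×10^-6 m⁴, so T_A = T₀·(J_AC/a)/((J_AC/a)+(J_CB/b)) = 480.9 N·m, T_B = 1749 N·m.

481 N·m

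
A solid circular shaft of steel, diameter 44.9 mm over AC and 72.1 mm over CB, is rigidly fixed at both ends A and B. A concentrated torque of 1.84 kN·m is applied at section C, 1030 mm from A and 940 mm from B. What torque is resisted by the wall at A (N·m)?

Compatibility: T_A·a/J_AC = T_B·b/J_CB with T_A + T_B = T₀.
J_AC = 3.99×10^-7 m⁴, J_CB = 2.65×10^-6 m⁴, so T_A = T₀·(J_AC/a)/((J_AC/a)+(J_CB/b)) = 222.1 N·m, T_B = 1618 N·m.

222 N·m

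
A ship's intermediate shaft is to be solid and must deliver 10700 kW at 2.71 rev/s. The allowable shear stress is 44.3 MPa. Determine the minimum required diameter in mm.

ω = 2π·2.71 = 17.03 rad/s, so T = P/ω = 10700×10³ / 17.03 = 628400 N·m.
For a solid shaft τ_max = 16T/(πd³), so d = (16T/(π τ_allow))^(1/3) = (16·628400/(π·4.43×10^7))^(1/3) = 0.4165 m.

416 mm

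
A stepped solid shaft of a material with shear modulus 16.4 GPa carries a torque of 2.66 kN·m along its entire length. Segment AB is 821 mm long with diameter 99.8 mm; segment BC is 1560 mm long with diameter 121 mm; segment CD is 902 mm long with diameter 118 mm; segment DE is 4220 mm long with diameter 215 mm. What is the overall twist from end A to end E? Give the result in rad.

J_AB = π(0.0998)⁴/32 = 9.74×10^-6 m⁴; J_BC = π(0.121)⁴/32 = 2.10×10^-5 m⁴; J_CD = π(0.118)⁴/32 = 1.90×10^-5 m⁴; J_DE = π(0.215)⁴/32 = 2.10×10^-4 m⁴.
θ = (T/G)·Σ L_i/J_i = (2660/16.4×10⁹)·(0.821/9.74×10^-6 + 1.56/2.10×10^-5 + 0.902/1.90×10^-5 + 4.22/2.10×10^-4) = 0.03665 rad.

0.0366 rad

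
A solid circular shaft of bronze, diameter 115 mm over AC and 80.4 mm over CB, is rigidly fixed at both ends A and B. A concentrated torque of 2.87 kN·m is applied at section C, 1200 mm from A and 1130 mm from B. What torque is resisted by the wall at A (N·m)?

Compatibility: T_A·a/J_AC = T_B·b/J_CB with T_A + T_B = T₀.
J_AC = 1.72×10^-5 m⁴, J_CB = 4.10×10^-6 m⁴, so T_A = T₀·(J_AC/a)/((J_AC/a)+(J_CB/b)) = 2289 N·m, T_B = 580.8 N·m.

2290 N·m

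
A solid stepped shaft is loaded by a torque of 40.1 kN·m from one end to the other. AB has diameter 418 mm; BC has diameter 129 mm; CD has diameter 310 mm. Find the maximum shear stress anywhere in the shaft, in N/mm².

Under the same torque, τ_max = 16T/(πd³) is largest where d is smallest — segment BC (d = 129 mm).
τ_max = 16·40100/(π·(0.129)³) = 9.514×10^7 Pa.

95.1 N/mm²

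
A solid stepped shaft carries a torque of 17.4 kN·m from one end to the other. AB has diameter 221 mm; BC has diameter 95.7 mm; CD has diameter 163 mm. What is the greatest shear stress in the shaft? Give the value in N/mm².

Under the same torque, τ_max = 16T/(πd³) is largest where d is smallest — segment BC (d = 95.7 mm).
τ_max = 16·17400/(π·(0.0957)³) = 1.011×10^8 Pa.

101 N/mm²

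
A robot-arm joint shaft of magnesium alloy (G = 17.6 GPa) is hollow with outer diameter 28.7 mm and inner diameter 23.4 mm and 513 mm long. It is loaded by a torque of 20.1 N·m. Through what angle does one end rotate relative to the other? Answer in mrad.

J = π(d_o⁴ − d_i⁴)/32 = π(0.0287⁴ − 0.0234⁴)/32 = 3.717×10^-8 m⁴.
θ = T·L/(G·J) = 20.10 × 0.513 / (17.6×10⁹ × 3.717×10^-8) = 0.01576 rad.

15.8 mrad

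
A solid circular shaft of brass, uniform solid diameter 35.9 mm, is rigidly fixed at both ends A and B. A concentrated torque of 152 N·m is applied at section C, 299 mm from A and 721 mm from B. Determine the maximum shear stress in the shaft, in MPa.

With uniform GJ and both ends fixed, compatibility θ_AC = θ_CB gives T_A·a = T_B·b, together with T_A + T_B = T₀.
T_A = T₀·b/(a+b) = 152.0·721/1020 = 107.4 N·m; T_B = 44.56 N·m.
τ in each portion: τ_AC = 1.18×10^7 Pa, τ_CB = 4.90×10^6 Pa; maximum is in AC.
τ_max = T_AC·r/J = 107.4·0.0180/1.63×10^-7 = 1.183×10^7 Pa.

11.8 MPa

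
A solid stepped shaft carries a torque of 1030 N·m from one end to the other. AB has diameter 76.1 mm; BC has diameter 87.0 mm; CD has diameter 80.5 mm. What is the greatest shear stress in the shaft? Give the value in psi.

Under the same torque, τ_max = 16T/(πd³) is largest where d is smallest — segment AB (d = 76.1 mm).
τ_max = 16·1030/(π·(0.0761)³) = 1.190×10^7 Pa.

1730 psi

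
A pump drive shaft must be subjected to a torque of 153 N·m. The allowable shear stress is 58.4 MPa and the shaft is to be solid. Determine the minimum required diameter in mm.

For a solid shaft τ_max = 16T/(πd³), so d = (16T/(π τ_allow))^(1/3) = (16·153.0/(π·5.84×10^7))^(1/3) = 0.02372 m.

23.7 mm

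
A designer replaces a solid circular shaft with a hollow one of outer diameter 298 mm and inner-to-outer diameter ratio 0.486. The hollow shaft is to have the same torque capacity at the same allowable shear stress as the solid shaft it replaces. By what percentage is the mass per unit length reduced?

Equal τ_max and T ⇒ the solid shaft needs d_s³ = d_o³(1−k⁴), so d_s = 298·(1−0.486⁴)^(1/3) = 292.4 mm.
Area ratio A_h/A_s = d_o²(1−k²)/d_s² = (1−k²)/(1−k⁴)^(2/3) = 0.7936.
Mass saving = 1 − 0.7936 = 20.6 %.

20.6 %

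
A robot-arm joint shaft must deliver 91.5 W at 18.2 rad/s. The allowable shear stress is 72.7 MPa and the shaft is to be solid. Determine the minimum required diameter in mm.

7.06 mm

ω = 18.2 rad/s, so T = P/ω = 91.5 / 18.20 = 5.027 N·m.
For a solid shaft τ_max = 16T/(πd³), so d = (16T/(π τ_allow))^(1/3) = (16·5.027/(π·7.27×10^7))^(1/3) = 0.007062 m.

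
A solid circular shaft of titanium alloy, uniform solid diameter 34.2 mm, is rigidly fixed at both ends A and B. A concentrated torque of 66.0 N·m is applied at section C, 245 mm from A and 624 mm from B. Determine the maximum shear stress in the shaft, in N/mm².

With uniform GJ and both ends fixed, compatibility θ_AC = θ_CB gives T_A·a = T_B·b, together with T_A + T_B = T₀.
T_A = T₀·b/(a+b) = 66.00·624/869.0 = 47.39 N·m; T_B = 18.61 N·m.
τ in each portion: τ_AC = 6.03×10^6 Pa, τ_CB = 2.37×10^6 Pa; maximum is in AC.
τ_max = T_AC·r/J = 47.39·0.0171/1.34×10^-7 = 6.034×10^6 Pa.

6.03 N/mm²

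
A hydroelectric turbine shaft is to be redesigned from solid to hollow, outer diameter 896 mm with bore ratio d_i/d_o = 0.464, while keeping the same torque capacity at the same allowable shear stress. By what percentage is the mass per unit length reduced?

Equal τ_max and T ⇒ the solid shaft needs d_s³ = d_o³(1−k⁴), so d_s = 896·(1−0.464⁴)^(1/3) = 881.9 mm.
Area ratio A_h/A_s = d_o²(1−k²)/d_s² = (1−k²)/(1−k⁴)^(2/3) = 0.8099.
Mass saving = 1 − 0.8099 = 19.0 %.

19.0 %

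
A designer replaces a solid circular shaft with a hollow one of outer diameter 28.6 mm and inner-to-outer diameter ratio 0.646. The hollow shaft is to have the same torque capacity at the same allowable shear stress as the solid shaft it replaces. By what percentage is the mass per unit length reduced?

33.8 %

Equal τ_max and T ⇒ the solid shaft needs d_s³ = d_o³(1−k⁴), so d_s = 28.6·(1−0.646⁴)^(1/3) = 26.83 mm.
Area ratio A_h/A_s = d_o²(1−k²)/d_s² = (1−k²)/(1−k⁴)^(2/3) = 0.6620.
Mass saving = 1 − 0.6620 = 33.8 %.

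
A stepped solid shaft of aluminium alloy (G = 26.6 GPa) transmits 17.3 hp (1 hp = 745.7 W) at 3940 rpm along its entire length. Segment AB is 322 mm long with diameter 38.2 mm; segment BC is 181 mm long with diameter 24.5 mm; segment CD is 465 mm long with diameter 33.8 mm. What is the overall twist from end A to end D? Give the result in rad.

ω = 2π·3940/60 = 412.6 rad/s, so T = P/ω = 17.3×745.7 / 412.6 = 31.27 N·m.
J_AB = π(0.0382)⁴/32 = 2.09×10^-7 m⁴; J_BC = π(0.0245)⁴/32 = 3.54×10^-8 m⁴; J_CD = π(0.0338)⁴/32 = 1.28×10^-7 m⁴.
θ = (T/G)·Σ L_i/J_i = (31.27/26.6×10⁹)·(0.322/2.09×10^-7 + 0.181/3.54×10^-8 + 0.465/1.28×10^-7) = 0.01209 rad.

0.0121 rad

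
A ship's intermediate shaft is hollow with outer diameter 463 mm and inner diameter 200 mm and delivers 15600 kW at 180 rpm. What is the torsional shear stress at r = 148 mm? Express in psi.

ω = 2π·180/60 = 18.85 rad/s, so T = P/ω = 15600×10³ / 18.85 = 827600 N·m.
J = π(d_o⁴ − d_i⁴)/32 = π(0.463⁴ − 0.200⁴)/32 = 4.354×10^-3 m⁴.
Shear stress varies linearly with radius: τ = T·r/J = 827600 × 0.148 / 4.354×10^-3 = 2.813×10^7 Pa.

4080 psi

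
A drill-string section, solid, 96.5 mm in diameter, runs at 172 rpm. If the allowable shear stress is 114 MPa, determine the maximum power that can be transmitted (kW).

362 kW

J = πd⁴/32 = π(0.0965)⁴/32 = 8.514×10^-6 m⁴.
T_max = τ_allow·J/r = 1.14×10^8 × 8.514×10^-6 / 0.0483 = 20110 N·m.
ω = 2π·172/60 = 18.01 rad/s, so P_max = T_max·ω = 3.623×10^5 W.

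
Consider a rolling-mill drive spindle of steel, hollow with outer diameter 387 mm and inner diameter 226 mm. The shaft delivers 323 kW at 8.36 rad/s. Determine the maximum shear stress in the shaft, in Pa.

ω = 8.36 rad/s, so T = P/ω = 323×10³ / 8.360 = 38640 N·m.
J = π(d_o⁴ − d_i⁴)/32 = π(0.387⁴ − 0.226⁴)/32 = 1.946×10^-3 m⁴.
τ_max = T·r/J = 38640 × 0.194 / 1.946×10^-3 = 3.842×10^6 Pa.

3.84e6 Pa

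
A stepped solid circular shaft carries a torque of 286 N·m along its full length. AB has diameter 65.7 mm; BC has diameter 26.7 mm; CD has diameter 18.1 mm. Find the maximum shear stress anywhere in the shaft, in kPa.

Under the same torque, τ_max = 16T/(πd³) is largest where d is smallest — segment CD (d = 18.1 mm).
τ_max = 16·286.0/(π·(0.0181)³) = 2.456×10^8 Pa.

246000 kPa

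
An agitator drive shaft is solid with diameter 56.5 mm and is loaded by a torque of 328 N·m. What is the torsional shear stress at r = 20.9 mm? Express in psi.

J = πd⁴/32 = π(0.0565)⁴/32 = 1.000×10^-6 m⁴.
Shear stress varies linearly with radius: τ = T·r/J = 328.0 × 0.0209 / 1.000×10^-6 = 6.852×10^6 Pa.

994 psi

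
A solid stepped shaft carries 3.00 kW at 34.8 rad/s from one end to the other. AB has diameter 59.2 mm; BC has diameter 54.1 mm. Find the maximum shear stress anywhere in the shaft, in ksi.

ω = 34.8 rad/s, so T = P/ω = 3.00×10³ / 34.80 = 86.21 N·m.
Under the same torque, τ_max = 16T/(πd³) is largest where d is smallest — segment BC (d = 54.1 mm).
τ_max = 16·86.21/(π·(0.0541)³) = 2.773×10^6 Pa.

0.402 ksi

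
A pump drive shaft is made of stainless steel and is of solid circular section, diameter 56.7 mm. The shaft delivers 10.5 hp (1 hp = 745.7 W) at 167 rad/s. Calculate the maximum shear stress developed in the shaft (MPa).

1.31 MPa

ω = 167 rad/s, so T = P/ω = 10.5×745.7 / 167.0 = 46.89 N·m.
J = πd⁴/32 = π(0.0567)⁴/32 = 1.015×10^-6 m⁴.
τ_max = T·r/J = 46.89 × 0.0284 / 1.015×10^-6 = 1.310×10^6 Pa.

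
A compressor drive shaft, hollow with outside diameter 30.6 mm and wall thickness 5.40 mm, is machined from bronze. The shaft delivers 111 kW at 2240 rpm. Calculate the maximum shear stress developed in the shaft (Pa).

1.02e8 Pa

ω = 2π·2240/60 = 234.6 rad/s, so T = P/ω = 111×10³ / 234.6 = 473.2 N·m.
J = π(d_o⁴ − d_i⁴)/32 = π(0.0306⁴ − 0.0198⁴)/32 = 7.099×10^-8 m⁴.
τ_max = T·r/J = 473.2 × 0.0153 / 7.099×10^-8 = 1.020×10^8 Pa.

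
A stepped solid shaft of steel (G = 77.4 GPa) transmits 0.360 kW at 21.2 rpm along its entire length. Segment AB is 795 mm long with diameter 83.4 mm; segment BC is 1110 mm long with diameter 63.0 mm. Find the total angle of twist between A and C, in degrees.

0.106°

ω = 2π·21.2/60 = 2.220 rad/s, so T = P/ω = 0.360×10³ / 2.220 = 162.2 N·m.
J_AB = π(0.0834)⁴/32 = 4.75×10^-6 m⁴; J_BC = π(0.0630)⁴/32 = 1.55×10^-6 m⁴.
θ = (T/G)·Σ L_i/J_i = (162.2/77.4×10⁹)·(0.795/4.75×10^-6 + 1.11/1.55×10^-6) = 1.854×10^-3 rad.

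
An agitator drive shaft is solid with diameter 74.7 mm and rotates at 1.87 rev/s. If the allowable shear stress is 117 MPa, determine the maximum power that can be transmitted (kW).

J = πd⁴/32 = π(0.0747)⁴/32 = 3.057×10^-6 m⁴.
T_max = τ_allow·J/r = 1.17×10^8 × 3.057×10^-6 / 0.0374 = 9576 N·m.
ω = 2π·1.87 = 11.75 rad/s, so P_max = T_max·ω = 1.125×10^5 W.

113 kW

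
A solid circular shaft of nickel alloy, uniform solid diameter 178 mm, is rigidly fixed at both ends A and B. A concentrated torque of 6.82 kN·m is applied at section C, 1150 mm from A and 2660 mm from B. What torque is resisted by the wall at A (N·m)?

4760 N·m

With uniform GJ and both ends fixed, compatibility θ_AC = θ_CB gives T_A·a = T_B·b, together with T_A + T_B = T₀.
T_A = T₀·b/(a+b) = 6820·2660/3810 = 4761 N·m; T_B = 2059 N·m.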